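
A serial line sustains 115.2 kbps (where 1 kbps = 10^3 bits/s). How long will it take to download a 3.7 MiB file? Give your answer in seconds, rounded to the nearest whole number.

269 seconds

3.7 MiB = 3,879,731.2 bytes = 31,037,849.6 bits
115.2 kbps = 115,200 bits/s
time = 31,037,849.6 / 115,200 = 269 s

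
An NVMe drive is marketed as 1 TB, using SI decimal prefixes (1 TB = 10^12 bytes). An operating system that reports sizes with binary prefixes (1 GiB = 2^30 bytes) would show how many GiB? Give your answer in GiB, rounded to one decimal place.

931.3 GiB

1 TB = 1 × 10^12 bytes = 1,000,000,000,000 bytes
1 GiB = 2^30 bytes = 1,073,741,824 bytes
1,000,000,000,000 / 1,073,741,824 = 931.3 GiB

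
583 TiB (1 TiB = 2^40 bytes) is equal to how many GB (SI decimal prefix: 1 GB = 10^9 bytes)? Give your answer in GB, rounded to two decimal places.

641,015.28 GB

583 TiB = 583 × 2^40 bytes = 641,015,278,993,408 bytes
1 GB = 10^9 bytes = 1,000,000,000 bytes
641,015,278,993,408 / 1,000,000,000 = 641,015.28 GB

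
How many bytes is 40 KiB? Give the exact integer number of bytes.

40 × 1,024 = 40,960 bytes

40,960 bytes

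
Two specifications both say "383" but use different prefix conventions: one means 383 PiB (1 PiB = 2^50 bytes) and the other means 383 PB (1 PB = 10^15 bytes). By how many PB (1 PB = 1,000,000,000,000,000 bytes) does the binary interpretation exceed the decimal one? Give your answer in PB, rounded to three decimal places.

48.220 PB

383 PiB = 383 × 1,125,899,906,842,624 = 431,219,664,320,724,992 bytes
383 PB = 383 × 1,000,000,000,000,000 = 383,000,000,000,000,000 bytes
difference = 48,219,664,320,724,992 bytes
48,219,664,320,724,992 / 1,000,000,000,000,000 = 48.220 PB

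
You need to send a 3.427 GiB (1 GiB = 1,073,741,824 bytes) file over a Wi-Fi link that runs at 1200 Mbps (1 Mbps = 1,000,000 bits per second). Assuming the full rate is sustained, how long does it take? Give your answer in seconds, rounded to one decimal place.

3.427 GiB = 3,679,713,230.848 bytes = 29,437,705,846.784 bits
1200 Mbps = 1,200,000,000 bits/s
time = 29,437,705,846.784 / 1,200,000,000 = 24.5 s

24.5 seconds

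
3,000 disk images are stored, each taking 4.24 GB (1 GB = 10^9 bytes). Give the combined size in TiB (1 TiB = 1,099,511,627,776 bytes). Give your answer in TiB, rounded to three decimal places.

11.569 TiB

Total = 3,000 × 4.24 GB = 12,720 GB
= 12,720 × 1,000,000,000 bytes = 12,720,000,000,000 bytes
1 TiB = 1,099,511,627,776 bytes
12,720,000,000,000 / 1,099,511,627,776 = 11.569 TiB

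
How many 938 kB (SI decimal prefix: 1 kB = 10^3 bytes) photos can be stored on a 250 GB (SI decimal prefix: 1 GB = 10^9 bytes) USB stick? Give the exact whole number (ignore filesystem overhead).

Capacity: 250 GB = 250,000,000,000 bytes
Per item: 938 kB = 938,000 bytes
⌊250,000,000,000 / 938,000⌋ = 266,524

266,524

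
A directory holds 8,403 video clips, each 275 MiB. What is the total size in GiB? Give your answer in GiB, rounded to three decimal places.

2,256.665 GiB

Total = 8,403 × 275 MiB = 2,310,825 MiB
= 2,310,825 × 1,048,576 bytes = 2,423,075,635,200 bytes
1 GiB = 1,073,741,824 bytes
2,423,075,635,200 / 1,073,741,824 = 2,256.665 GiB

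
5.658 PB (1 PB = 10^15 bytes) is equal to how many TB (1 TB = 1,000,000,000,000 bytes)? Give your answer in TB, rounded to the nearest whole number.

5,658 TB

5.658 PB × 1,000,000,000,000,000 bytes/PB = 5,658,000,000,000,000 bytes
1 TB = 10^12 bytes = 1,000,000,000,000 bytes
5,658,000,000,000,000 / 1,000,000,000,000 = 5,658 TB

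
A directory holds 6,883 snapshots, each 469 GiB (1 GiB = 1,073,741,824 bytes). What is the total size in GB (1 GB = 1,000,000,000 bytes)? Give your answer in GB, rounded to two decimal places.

3,466,174.97 GB

Total = 6,883 × 469 GiB = 3,228,127 GiB
= 3,228,127 × 1,073,741,824 bytes = 3,466,174,973,083,648 bytes
1 GB = 1,000,000,000 bytes
3,466,174,973,083,648 / 1,000,000,000 = 3,466,174.97 GB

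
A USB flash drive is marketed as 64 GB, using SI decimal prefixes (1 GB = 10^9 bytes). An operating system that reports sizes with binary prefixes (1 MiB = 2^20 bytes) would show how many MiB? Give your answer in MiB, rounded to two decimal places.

64 GB × 1,000,000,000 bytes/GB = 64,000,000,000 bytes
1 MiB = 2^20 bytes = 1,048,576 bytes
64,000,000,000 / 1,048,576 = 61,035.16 MiB

61,035.16 MiB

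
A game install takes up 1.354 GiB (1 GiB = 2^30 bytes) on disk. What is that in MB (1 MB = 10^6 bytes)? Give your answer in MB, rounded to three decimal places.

1.354 GiB = 1.354 × 2^30 bytes = 1,453,846,429.696 bytes
1 MB = 10^6 bytes = 1,000,000 bytes
1,453,846,429.696 / 1,000,000 = 1,453.846 MB

1,453.846 MB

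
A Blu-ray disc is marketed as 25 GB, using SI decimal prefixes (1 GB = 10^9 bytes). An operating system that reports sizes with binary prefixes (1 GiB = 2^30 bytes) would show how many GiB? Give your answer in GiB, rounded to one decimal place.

25 GB = 25 × 10^9 bytes = 25,000,000,000 bytes
1 GiB = 2^30 bytes = 1,073,741,824 bytes
25,000,000,000 / 1,073,741,824 = 23.3 GiB

23.3 GiB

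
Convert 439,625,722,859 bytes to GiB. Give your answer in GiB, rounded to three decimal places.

409.433 GiB

439,625,722,859 bytes given.
1 GiB = 1,073,741,824 bytes
439,625,722,859 / 1,073,741,824 = 409.433 GiB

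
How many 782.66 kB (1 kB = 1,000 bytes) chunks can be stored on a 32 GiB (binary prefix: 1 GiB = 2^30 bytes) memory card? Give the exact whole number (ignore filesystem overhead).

43,901

Capacity: 32 GiB = 34,359,738,368 bytes
Per item: 782.66 kB = 782,660 bytes
⌊34,359,738,368 / 782,660⌋ = 43,901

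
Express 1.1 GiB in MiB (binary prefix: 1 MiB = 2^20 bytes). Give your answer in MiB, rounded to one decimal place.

1,126.4 MiB

1.1 GiB × 1,073,741,824 bytes/GiB = 1,181,116,006.4 bytes
1 MiB = 1,048,576 bytes
1,181,116,006.4 / 1,048,576 = 1,126.4 MiB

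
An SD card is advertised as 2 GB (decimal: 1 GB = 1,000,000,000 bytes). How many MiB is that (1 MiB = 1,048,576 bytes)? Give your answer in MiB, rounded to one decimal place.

2 GB = 2 × 10^9 bytes = 2,000,000,000 bytes
1 MiB = 2^20 bytes = 1,048,576 bytes
2,000,000,000 / 1,048,576 = 1,907.3 MiB

1,907.3 MiB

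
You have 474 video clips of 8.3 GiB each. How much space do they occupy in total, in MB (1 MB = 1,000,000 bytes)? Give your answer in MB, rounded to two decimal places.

4,224,315.08 MB

Total = 474 × 8.3 GiB = 3934.2 GiB
= 3934.2 × 1,073,741,824 bytes = 4,224,315,083,980.8 bytes
1 MB = 1,000,000 bytes
4,224,315,083,980.8 / 1,000,000 = 4,224,315.08 MB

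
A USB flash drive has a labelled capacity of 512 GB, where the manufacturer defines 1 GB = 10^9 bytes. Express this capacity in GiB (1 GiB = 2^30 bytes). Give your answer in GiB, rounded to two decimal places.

476.84 GiB

512 GB × 1,000,000,000 bytes/GB = 512,000,000,000 bytes
1 GiB = 2^30 bytes = 1,073,741,824 bytes
512,000,000,000 / 1,073,741,824 = 476.84 GiB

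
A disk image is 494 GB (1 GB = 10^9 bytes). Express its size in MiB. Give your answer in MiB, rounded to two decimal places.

471,115.11 MiB

494 GB × 1,000,000,000 bytes/GB = 494,000,000,000 bytes
1 MiB = 2^20 bytes = 1,048,576 bytes
494,000,000,000 / 1,048,576 = 471,115.11 MiB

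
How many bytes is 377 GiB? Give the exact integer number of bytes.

377 × 1,073,741,824 = 404,800,667,648 bytes

404,800,667,648 bytes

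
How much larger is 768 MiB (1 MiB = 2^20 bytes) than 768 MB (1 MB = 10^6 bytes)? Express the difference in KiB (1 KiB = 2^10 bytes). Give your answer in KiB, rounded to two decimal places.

768 MiB = 768 × 1,048,576 = 805,306,368 bytes
768 MB = 768 × 1,000,000 = 768,000,000 bytes
difference = 37,306,368 bytes
37,306,368 / 1,024 = 36,432.00 KiB

36,432.00 KiB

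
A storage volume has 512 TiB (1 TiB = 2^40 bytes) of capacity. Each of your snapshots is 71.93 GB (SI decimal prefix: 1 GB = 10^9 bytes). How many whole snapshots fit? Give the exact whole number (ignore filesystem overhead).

7,826

Capacity: 512 TiB = 562,949,953,421,312 bytes
Per item: 71.93 GB = 71,930,000,000 bytes
⌊562,949,953,421,312 / 71,930,000,000⌋ = 7,826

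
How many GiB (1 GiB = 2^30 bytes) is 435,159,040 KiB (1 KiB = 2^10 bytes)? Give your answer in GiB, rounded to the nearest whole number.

435,159,040 KiB × 1,024 bytes/KiB = 445,602,856,960 bytes
1 GiB = 1,073,741,824 bytes
445,602,856,960 / 1,073,741,824 = 415 GiB

415 GiB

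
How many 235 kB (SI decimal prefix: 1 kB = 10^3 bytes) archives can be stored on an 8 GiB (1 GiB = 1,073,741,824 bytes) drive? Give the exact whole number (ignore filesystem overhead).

Capacity: 8 GiB = 8,589,934,592 bytes
Per item: 235 kB = 235,000 bytes
⌊8,589,934,592 / 235,000⌋ = 36,552

36,552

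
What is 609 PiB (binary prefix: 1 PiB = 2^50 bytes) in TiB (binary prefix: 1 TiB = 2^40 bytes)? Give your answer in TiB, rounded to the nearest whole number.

623,616 TiB

609 PiB = 609 × 2^50 bytes = 685,673,043,267,158,016 bytes
1 TiB = 1,099,511,627,776 bytes
685,673,043,267,158,016 / 1,099,511,627,776 = 623,616 TiB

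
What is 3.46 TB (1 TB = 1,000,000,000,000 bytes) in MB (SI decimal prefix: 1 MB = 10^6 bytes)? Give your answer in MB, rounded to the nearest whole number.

3.46 TB × 1,000,000,000,000 bytes/TB = 3,460,000,000,000 bytes
1 MB = 10^6 bytes = 1,000,000 bytes
3,460,000,000,000 / 1,000,000 = 3,460,000 MB

3,460,000 MB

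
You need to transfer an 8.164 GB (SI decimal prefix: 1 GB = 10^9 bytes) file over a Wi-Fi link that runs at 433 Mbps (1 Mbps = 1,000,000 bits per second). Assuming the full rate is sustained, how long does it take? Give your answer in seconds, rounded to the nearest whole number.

8.164 GB = 8,164,000,000 bytes = 65,312,000,000 bits
433 Mbps = 433,000,000 bits/s
time = 65,312,000,000 / 433,000,000 = 151 s

151 seconds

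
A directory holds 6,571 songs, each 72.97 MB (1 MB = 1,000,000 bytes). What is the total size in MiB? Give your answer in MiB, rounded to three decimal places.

457,273.359 MiB

Total = 6,571 × 72.97 MB = 479485.87 MB
= 479485.87 × 1,000,000 bytes = 479,485,870,000 bytes
1 MiB = 1,048,576 bytes
479,485,870,000 / 1,048,576 = 457,273.359 MiB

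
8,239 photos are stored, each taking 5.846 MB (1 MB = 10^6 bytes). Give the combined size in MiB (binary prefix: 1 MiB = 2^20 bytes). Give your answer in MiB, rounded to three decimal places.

Total = 8,239 × 5.846 MB = 48165.194 MB
= 48165.194 × 1,000,000 bytes = 48,165,194,000 bytes
1 MiB = 1,048,576 bytes
48,165,194,000 / 1,048,576 = 45,933.908 MiB

45,933.908 MiB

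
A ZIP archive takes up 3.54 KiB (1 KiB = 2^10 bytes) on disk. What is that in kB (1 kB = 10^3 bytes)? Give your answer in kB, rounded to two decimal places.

3.54 KiB × 1,024 bytes/KiB = 3,624.96 bytes
1 kB = 10^3 bytes = 1,000 bytes
3,624.96 / 1,000 = 3.62 kB

3.62 kB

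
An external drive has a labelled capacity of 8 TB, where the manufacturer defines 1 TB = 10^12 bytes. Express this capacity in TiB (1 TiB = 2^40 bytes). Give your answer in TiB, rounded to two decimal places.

8 TB = 8 × 10^12 bytes = 8,000,000,000,000 bytes
1 TiB = 2^40 bytes = 1,099,511,627,776 bytes
8,000,000,000,000 / 1,099,511,627,776 = 7.28 TiB

7.28 TiB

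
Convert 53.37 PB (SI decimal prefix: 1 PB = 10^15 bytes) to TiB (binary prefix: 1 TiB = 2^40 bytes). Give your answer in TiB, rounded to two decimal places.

53.37 PB × 1,000,000,000,000,000 bytes/PB = 53,370,000,000,000,000 bytes
1 TiB = 1,099,511,627,776 bytes
53,370,000,000,000,000 / 1,099,511,627,776 = 48,539.73 TiB

48,539.73 TiB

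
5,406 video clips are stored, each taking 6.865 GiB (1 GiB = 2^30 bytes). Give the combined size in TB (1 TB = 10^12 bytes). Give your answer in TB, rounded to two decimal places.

39.85 TB

Total = 5,406 × 6.865 GiB = 37112.19 GiB
= 37112.19 × 1,073,741,824 bytes = 39,848,910,583,234.56 bytes
1 TB = 1,000,000,000,000 bytes
39,848,910,583,234.56 / 1,000,000,000,000 = 39.85 TB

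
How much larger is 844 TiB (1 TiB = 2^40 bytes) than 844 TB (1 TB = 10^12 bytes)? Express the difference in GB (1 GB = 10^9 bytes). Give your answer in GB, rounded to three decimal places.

844 TiB = 844 × 1,099,511,627,776 = 927,987,813,842,944 bytes
844 TB = 844 × 1,000,000,000,000 = 844,000,000,000,000 bytes
difference = 83,987,813,842,944 bytes
83,987,813,842,944 / 1,000,000,000 = 83,987.814 GB

83,987.814 GB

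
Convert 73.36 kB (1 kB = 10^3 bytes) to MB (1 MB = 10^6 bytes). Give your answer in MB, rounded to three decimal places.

73.36 kB = 73.36 × 10^3 bytes = 73,360 bytes
1 MB = 1,000,000 bytes
73,360 / 1,000,000 = 0.073 MB

0.073 MB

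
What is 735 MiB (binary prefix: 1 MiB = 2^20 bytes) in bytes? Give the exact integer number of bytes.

770,703,360 bytes

735 × 1,048,576 = 770,703,360 bytes  (1 MiB = 2^20 bytes)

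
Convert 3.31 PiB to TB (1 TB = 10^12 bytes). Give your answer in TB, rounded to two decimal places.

3.31 PiB = 3.31 × 2^50 bytes = 3,726,728,691,649,085.44 bytes
1 TB = 1,000,000,000,000 bytes
3,726,728,691,649,085.44 / 1,000,000,000,000 = 3,726.73 TB

3,726.73 TB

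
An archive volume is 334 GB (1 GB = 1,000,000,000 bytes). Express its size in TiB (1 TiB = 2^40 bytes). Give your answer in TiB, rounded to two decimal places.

0.30 TiB

334 GB = 334 × 10^9 bytes = 334,000,000,000 bytes
1 TiB = 1,099,511,627,776 bytes
334,000,000,000 / 1,099,511,627,776 = 0.30 TiB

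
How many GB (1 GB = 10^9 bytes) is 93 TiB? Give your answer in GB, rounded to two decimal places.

102,254.58 GB

93 TiB × 1,099,511,627,776 bytes/TiB = 102,254,581,383,168 bytes
1 GB = 10^9 bytes = 1,000,000,000 bytes
102,254,581,383,168 / 1,000,000,000 = 102,254.58 GB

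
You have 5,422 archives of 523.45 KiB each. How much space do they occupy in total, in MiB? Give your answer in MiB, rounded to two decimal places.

2,771.63 MiB

Total = 5,422 × 523.45 KiB = 2838145.9 KiB
= 2838145.9 × 1,024 bytes = 2,906,261,401.6 bytes
1 MiB = 1,048,576 bytes
2,906,261,401.6 / 1,048,576 = 2,771.63 MiB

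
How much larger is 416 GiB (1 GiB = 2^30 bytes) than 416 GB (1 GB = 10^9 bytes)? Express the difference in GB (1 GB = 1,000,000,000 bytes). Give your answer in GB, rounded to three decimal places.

416 GiB = 416 × 1,073,741,824 = 446,676,598,784 bytes
416 GB = 416 × 1,000,000,000 = 416,000,000,000 bytes
difference = 30,676,598,784 bytes
30,676,598,784 / 1,000,000,000 = 30.677 GB

30.677 GB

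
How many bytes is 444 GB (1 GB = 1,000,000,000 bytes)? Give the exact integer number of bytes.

444,000,000,000 bytes

444 × 1,000,000,000 = 444,000,000,000 bytes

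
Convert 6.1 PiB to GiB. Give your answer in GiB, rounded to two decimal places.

6.1 PiB = 6.1 × 2^50 bytes = 6,867,989,431,740,006.4 bytes
1 GiB = 2^30 bytes = 1,073,741,824 bytes
6,867,989,431,740,006.4 / 1,073,741,824 = 6,396,313.60 GiB

6,396,313.60 GiB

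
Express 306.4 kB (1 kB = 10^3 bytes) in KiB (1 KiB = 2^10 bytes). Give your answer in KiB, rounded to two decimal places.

299.22 KiB

306.4 kB = 306.4 × 10^3 bytes = 306,400 bytes
1 KiB = 2^10 bytes = 1,024 bytes
306,400 / 1,024 = 299.22 KiB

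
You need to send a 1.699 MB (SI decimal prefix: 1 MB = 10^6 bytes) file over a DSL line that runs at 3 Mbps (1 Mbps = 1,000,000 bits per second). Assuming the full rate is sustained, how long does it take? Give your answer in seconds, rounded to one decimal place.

1.699 MB = 1,699,000 bytes = 13,592,000 bits
3 Mbps = 3,000,000 bits/s
time = 13,592,000 / 3,000,000 = 4.5 s

4.5 seconds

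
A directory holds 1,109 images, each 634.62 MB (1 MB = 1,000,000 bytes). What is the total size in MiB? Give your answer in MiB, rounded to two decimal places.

671,189.86 MiB

Total = 1,109 × 634.62 MB = 703793.58 MB
= 703793.58 × 1,000,000 bytes = 703,793,580,000 bytes
1 MiB = 1,048,576 bytes
703,793,580,000 / 1,048,576 = 671,189.86 MiB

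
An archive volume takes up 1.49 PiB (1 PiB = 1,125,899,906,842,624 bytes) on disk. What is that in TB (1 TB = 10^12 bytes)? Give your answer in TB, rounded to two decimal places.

1,677.59 TB

1.49 PiB = 1.49 × 2^50 bytes = 1,677,590,861,195,509.76 bytes
1 TB = 1,000,000,000,000 bytes
1,677,590,861,195,509.76 / 1,000,000,000,000 = 1,677.59 TB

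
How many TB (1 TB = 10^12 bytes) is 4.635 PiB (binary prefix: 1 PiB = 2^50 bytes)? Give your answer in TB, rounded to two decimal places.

4.635 PiB × 1,125,899,906,842,624 bytes/PiB = 5,218,546,068,215,562.24 bytes
1 TB = 10^12 bytes = 1,000,000,000,000 bytes
5,218,546,068,215,562.24 / 1,000,000,000,000 = 5,218.55 TB

5,218.55 TB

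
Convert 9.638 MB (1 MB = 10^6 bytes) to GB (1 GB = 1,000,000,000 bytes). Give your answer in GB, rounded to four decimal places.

9.638 MB × 1,000,000 bytes/MB = 9,638,000 bytes
1 GB = 1,000,000,000 bytes
9,638,000 / 1,000,000,000 = 0.0096 GB

0.0096 GB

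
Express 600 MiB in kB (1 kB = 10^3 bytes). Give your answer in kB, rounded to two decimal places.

629,145.60 kB

600 MiB × 1,048,576 bytes/MiB = 629,145,600 bytes
1 kB = 1,000 bytes
629,145,600 / 1,000 = 629,145.60 kB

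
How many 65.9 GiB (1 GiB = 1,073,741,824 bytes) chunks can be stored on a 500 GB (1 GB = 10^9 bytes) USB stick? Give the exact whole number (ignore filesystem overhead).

Capacity: 500 GB = 500,000,000,000 bytes
Per item: 65.9 GiB = 70,759,586,201.6 bytes
⌊500,000,000,000 / 70,759,586,201.6⌋ = 7

7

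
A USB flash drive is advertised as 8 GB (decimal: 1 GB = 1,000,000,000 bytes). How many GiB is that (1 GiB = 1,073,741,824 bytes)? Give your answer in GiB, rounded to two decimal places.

8 GB × 1,000,000,000 bytes/GB = 8,000,000,000 bytes
1 GiB = 1,073,741,824 bytes
8,000,000,000 / 1,073,741,824 = 7.45 GiB

7.45 GiB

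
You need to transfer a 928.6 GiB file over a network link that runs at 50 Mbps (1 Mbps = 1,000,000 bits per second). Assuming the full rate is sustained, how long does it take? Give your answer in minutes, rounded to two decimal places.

928.6 GiB = 997,076,657,766.4 bytes = 7,976,613,262,131.2 bits
50 Mbps = 50,000,000 bits/s
time = 7,976,613,262,131.2 / 50,000,000 = 159,532.265 s
159,532.265 s / 60 = 2,658.87 minutes

2,658.87 minutes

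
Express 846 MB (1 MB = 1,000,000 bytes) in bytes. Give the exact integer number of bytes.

846 × 1,000,000 = 846,000,000 bytes  (1 MB = 10^6 bytes)

846,000,000 bytes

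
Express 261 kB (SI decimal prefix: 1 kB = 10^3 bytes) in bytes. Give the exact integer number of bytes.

261 × 1,000 = 261,000 bytes  (1 kB = 10^3 bytes)

261,000 bytes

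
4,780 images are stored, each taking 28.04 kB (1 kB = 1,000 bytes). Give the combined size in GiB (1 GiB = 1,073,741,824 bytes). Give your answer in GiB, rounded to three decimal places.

0.125 GiB

Total = 4,780 × 28.04 kB = 134031.2 kB
= 134031.2 × 1,000 bytes = 134,031,200 bytes
1 GiB = 1,073,741,824 bytes
134,031,200 / 1,073,741,824 = 0.125 GiB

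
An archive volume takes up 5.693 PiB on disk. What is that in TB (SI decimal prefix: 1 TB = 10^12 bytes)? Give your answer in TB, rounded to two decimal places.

6,409.75 TB

5.693 PiB = 5.693 × 2^50 bytes = 6,409,748,169,655,058.432 bytes
1 TB = 1,000,000,000,000 bytes
6,409,748,169,655,058.432 / 1,000,000,000,000 = 6,409.75 TB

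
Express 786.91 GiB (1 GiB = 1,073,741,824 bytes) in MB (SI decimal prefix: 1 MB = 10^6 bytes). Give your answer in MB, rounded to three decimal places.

844,938.179 MB

786.91 GiB × 1,073,741,824 bytes/GiB = 844,938,178,723.84 bytes
1 MB = 1,000,000 bytes
844,938,178,723.84 / 1,000,000 = 844,938.179 MB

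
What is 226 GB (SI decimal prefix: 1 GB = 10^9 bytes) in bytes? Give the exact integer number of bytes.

226,000,000,000 bytes

226 × 1,000,000,000 = 226,000,000,000 bytes  (1 GB = 10^9 bytes)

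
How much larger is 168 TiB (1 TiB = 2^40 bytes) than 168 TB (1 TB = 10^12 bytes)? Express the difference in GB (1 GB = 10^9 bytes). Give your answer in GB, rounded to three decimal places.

168 TiB = 168 × 1,099,511,627,776 = 184,717,953,466,368 bytes
168 TB = 168 × 1,000,000,000,000 = 168,000,000,000,000 bytes
difference = 16,717,953,466,368 bytes
16,717,953,466,368 / 1,000,000,000 = 16,717.953 GB

16,717.953 GB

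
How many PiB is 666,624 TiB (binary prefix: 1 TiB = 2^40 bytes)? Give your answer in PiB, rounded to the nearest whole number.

666,624 TiB × 1,099,511,627,776 bytes/TiB = 732,960,839,354,548,224 bytes
1 PiB = 1,125,899,906,842,624 bytes
732,960,839,354,548,224 / 1,125,899,906,842,624 = 651 PiB

651 PiB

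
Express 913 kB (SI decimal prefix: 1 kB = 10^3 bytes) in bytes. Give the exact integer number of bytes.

913,000 bytes

913 × 1,000 = 913,000 bytes  (1 kB = 10^3 bytes)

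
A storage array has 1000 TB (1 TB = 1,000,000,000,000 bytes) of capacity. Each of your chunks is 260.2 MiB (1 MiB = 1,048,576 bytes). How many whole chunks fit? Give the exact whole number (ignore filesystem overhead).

3,665,158

Capacity: 1000 TB = 1,000,000,000,000,000 bytes
Per item: 260.2 MiB = 272,839,475.2 bytes
⌊1,000,000,000,000,000 / 272,839,475.2⌋ = 3,665,158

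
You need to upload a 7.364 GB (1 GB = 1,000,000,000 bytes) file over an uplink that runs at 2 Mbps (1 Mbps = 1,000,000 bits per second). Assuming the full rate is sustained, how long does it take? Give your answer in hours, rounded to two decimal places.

7.364 GB = 7,364,000,000 bytes = 58,912,000,000 bits
2 Mbps = 2,000,000 bits/s
time = 58,912,000,000 / 2,000,000 = 29,456.0000 s
29,456.0000 s / 3600 = 8.18 hours

8.18 hours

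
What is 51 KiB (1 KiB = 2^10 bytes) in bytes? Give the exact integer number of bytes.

52,224 bytes

51 × 1,024 = 52,224 bytes  (1 KiB = 2^10 bytes)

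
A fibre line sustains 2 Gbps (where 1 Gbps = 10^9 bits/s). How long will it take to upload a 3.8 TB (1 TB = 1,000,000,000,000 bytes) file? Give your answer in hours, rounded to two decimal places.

4.22 hours

3.8 TB = 3,800,000,000,000 bytes = 30,400,000,000,000 bits
2 Gbps = 2,000,000,000 bits/s
time = 30,400,000,000,000 / 2,000,000,000 = 15,200.0000 s
15,200.0000 s / 3600 = 4.22 hours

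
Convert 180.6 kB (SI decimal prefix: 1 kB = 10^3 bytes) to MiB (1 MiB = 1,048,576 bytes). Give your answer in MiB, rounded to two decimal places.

180.6 kB × 1,000 bytes/kB = 180,600 bytes
1 MiB = 2^20 bytes = 1,048,576 bytes
180,600 / 1,048,576 = 0.17 MiB

0.17 MiB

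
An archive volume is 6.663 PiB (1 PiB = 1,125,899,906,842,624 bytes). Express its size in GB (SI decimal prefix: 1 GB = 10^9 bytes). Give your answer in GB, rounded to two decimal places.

7,501,871.08 GB

6.663 PiB = 6.663 × 2^50 bytes = 7,501,871,079,292,403.712 bytes
1 GB = 1,000,000,000 bytes
7,501,871,079,292,403.712 / 1,000,000,000 = 7,501,871.08 GB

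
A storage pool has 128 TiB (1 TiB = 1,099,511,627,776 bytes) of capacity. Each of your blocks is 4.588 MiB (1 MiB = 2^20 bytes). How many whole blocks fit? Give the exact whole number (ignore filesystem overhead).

29,254,081

Capacity: 128 TiB = 140,737,488,355,328 bytes
Per item: 4.588 MiB = 4,810,866.688 bytes
⌊140,737,488,355,328 / 4,810,866.688⌋ = 29,254,081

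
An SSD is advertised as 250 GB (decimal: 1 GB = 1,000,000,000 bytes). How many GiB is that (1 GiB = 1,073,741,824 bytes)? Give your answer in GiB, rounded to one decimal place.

232.8 GiB

250 GB × 1,000,000,000 bytes/GB = 250,000,000,000 bytes
1 GiB = 1,073,741,824 bytes
250,000,000,000 / 1,073,741,824 = 232.8 GiB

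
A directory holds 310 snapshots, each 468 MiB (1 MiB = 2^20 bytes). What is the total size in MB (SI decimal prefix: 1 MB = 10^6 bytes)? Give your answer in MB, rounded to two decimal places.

Total = 310 × 468 MiB = 145,080 MiB
= 145,080 × 1,048,576 bytes = 152,127,406,080 bytes
1 MB = 1,000,000 bytes
152,127,406,080 / 1,000,000 = 152,127.41 MB

152,127.41 MB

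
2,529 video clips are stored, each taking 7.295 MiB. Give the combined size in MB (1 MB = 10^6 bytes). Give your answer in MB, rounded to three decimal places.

19,345.236 MB

Total = 2,529 × 7.295 MiB = 18449.055 MiB
= 18449.055 × 1,048,576 bytes = 19,345,236,295.68 bytes
1 MB = 1,000,000 bytes
19,345,236,295.68 / 1,000,000 = 19,345.236 MB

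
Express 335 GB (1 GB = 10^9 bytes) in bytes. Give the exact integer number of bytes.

335,000,000,000 bytes

335 × 1,000,000,000 = 335,000,000,000 bytes  (1 GB = 10^9 bytes)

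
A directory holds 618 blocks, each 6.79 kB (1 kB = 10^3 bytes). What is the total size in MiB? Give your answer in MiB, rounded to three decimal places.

4.002 MiB

Total = 618 × 6.79 kB = 4196.22 kB
= 4196.22 × 1,000 bytes = 4,196,220 bytes
1 MiB = 1,048,576 bytes
4,196,220 / 1,048,576 = 4.002 MiB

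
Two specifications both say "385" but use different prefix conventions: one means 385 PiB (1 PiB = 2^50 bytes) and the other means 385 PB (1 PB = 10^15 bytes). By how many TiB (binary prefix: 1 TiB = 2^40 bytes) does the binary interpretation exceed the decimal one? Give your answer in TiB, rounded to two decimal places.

44,084.54 TiB

385 PiB = 385 × 1,125,899,906,842,624 = 433,471,464,134,410,240 bytes
385 PB = 385 × 1,000,000,000,000,000 = 385,000,000,000,000,000 bytes
difference = 48,471,464,134,410,240 bytes
48,471,464,134,410,240 / 1,099,511,627,776 = 44,084.54 TiB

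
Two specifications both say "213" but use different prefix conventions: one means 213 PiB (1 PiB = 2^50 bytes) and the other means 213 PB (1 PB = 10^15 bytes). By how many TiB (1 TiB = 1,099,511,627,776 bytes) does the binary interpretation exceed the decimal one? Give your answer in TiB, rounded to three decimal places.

213 PiB = 213 × 1,125,899,906,842,624 = 239,816,680,157,478,912 bytes
213 PB = 213 × 1,000,000,000,000,000 = 213,000,000,000,000,000 bytes
difference = 26,816,680,157,478,912 bytes
26,816,680,157,478,912 / 1,099,511,627,776 = 24,389.629 TiB

24,389.629 TiB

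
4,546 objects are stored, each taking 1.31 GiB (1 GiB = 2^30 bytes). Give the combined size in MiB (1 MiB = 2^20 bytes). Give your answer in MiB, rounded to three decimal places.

Total = 4,546 × 1.31 GiB = 5955.26 GiB
= 5955.26 × 1,073,741,824 bytes = 6,394,411,734,794.24 bytes
1 MiB = 1,048,576 bytes
6,394,411,734,794.24 / 1,048,576 = 6,098,186.240 MiB

6,098,186.240 MiB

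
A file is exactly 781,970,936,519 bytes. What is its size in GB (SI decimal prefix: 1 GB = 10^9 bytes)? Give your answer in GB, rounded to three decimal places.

781.971 GB

781,970,936,519 bytes given.
1 GB = 1,000,000,000 bytes
781,970,936,519 / 1,000,000,000 = 781.971 GB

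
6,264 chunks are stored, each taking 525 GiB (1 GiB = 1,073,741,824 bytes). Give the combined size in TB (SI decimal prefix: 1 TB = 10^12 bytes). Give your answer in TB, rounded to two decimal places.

Total = 6,264 × 525 GiB = 3,288,600 GiB
= 3,288,600 × 1,073,741,824 bytes = 3,531,107,362,406,400 bytes
1 TB = 1,000,000,000,000 bytes
3,531,107,362,406,400 / 1,000,000,000,000 = 3,531.11 TB

3,531.11 TB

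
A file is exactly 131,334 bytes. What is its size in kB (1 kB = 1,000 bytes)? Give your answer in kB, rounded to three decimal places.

131,334 bytes given.
1 kB = 1,000 bytes
131,334 / 1,000 = 131.334 kB

131.334 kB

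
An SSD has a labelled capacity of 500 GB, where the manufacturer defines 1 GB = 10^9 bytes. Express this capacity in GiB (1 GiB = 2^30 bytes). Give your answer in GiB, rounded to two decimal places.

465.66 GiB

500 GB × 1,000,000,000 bytes/GB = 500,000,000,000 bytes
1 GiB = 2^30 bytes = 1,073,741,824 bytes
500,000,000,000 / 1,073,741,824 = 465.66 GiB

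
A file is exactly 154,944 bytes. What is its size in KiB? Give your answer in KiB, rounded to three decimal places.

154,944 bytes given.
1 KiB = 2^10 bytes = 1,024 bytes
154,944 / 1,024 = 151.313 KiB

151.313 KiB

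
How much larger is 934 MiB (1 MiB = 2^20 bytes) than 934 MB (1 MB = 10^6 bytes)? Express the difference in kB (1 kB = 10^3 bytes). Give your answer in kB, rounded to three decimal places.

45,369.984 kB

934 MiB = 934 × 1,048,576 = 979,369,984 bytes
934 MB = 934 × 1,000,000 = 934,000,000 bytes
difference = 45,369,984 bytes
45,369,984 / 1,000 = 45,369.984 kB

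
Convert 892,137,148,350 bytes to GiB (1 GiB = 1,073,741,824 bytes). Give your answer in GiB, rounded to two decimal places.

892,137,148,350 bytes given.
1 GiB = 2^30 bytes = 1,073,741,824 bytes
892,137,148,350 / 1,073,741,824 = 830.87 GiB

830.87 GiB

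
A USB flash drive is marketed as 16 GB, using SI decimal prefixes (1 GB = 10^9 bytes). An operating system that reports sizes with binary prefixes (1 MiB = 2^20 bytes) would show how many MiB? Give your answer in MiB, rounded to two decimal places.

16 GB = 16 × 10^9 bytes = 16,000,000,000 bytes
1 MiB = 2^20 bytes = 1,048,576 bytes
16,000,000,000 / 1,048,576 = 15,258.79 MiB

15,258.79 MiB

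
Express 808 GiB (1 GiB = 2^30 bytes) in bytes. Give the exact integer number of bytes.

808 × 1,073,741,824 = 867,583,393,792 bytes  (1 GiB = 2^30 bytes)

867,583,393,792 bytes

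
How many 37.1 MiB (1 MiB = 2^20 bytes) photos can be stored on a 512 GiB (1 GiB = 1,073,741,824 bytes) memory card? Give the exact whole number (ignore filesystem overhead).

14,131

Capacity: 512 GiB = 549,755,813,888 bytes
Per item: 37.1 MiB = 38,902,169.6 bytes
⌊549,755,813,888 / 38,902,169.6⌋ = 14,131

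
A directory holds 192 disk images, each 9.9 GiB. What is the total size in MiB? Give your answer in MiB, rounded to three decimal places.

Total = 192 × 9.9 GiB = 1900.8 GiB
= 1900.8 × 1,073,741,824 bytes = 2,040,968,459,059.2 bytes
1 MiB = 1,048,576 bytes
2,040,968,459,059.2 / 1,048,576 = 1,946,419.200 MiB

1,946,419.200 MiB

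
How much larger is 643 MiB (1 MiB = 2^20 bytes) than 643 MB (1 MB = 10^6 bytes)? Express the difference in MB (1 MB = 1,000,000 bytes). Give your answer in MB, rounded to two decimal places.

31.23 MB

643 MiB = 643 × 1,048,576 = 674,234,368 bytes
643 MB = 643 × 1,000,000 = 643,000,000 bytes
difference = 31,234,368 bytes
31,234,368 / 1,000,000 = 31.23 MB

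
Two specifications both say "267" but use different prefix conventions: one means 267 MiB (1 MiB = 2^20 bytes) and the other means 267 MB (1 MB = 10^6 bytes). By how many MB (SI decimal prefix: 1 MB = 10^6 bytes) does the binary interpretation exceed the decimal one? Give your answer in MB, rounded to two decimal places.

267 MiB = 267 × 1,048,576 = 279,969,792 bytes
267 MB = 267 × 1,000,000 = 267,000,000 bytes
difference = 12,969,792 bytes
12,969,792 / 1,000,000 = 12.97 MB

12.97 MB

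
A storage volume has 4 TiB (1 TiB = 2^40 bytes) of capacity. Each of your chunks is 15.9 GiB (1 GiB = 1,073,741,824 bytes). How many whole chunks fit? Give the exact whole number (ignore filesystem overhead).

257

Capacity: 4 TiB = 4,398,046,511,104 bytes
Per item: 15.9 GiB = 17,072,495,001.6 bytes
⌊4,398,046,511,104 / 17,072,495,001.6⌋ = 257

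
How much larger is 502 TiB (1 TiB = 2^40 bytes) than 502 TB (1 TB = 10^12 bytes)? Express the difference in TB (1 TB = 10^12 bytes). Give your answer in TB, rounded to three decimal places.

502 TiB = 502 × 1,099,511,627,776 = 551,954,837,143,552 bytes
502 TB = 502 × 1,000,000,000,000 = 502,000,000,000,000 bytes
difference = 49,954,837,143,552 bytes
49,954,837,143,552 / 1,000,000,000,000 = 49.955 TB

49.955 TB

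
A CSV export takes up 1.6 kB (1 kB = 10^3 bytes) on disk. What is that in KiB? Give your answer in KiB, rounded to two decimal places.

1.56 KiB

1.6 kB = 1.6 × 10^3 bytes = 1,600 bytes
1 KiB = 2^10 bytes = 1,024 bytes
1,600 / 1,024 = 1.56 KiB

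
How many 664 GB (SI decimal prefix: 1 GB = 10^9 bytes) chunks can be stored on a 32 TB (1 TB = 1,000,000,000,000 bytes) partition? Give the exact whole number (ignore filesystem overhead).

Capacity: 32 TB = 32,000,000,000,000 bytes
Per item: 664 GB = 664,000,000,000 bytes
⌊32,000,000,000,000 / 664,000,000,000⌋ = 48

48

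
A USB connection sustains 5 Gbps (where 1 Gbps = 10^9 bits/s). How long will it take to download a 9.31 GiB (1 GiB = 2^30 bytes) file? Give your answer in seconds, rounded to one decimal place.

9.31 GiB = 9,996,536,381.44 bytes = 79,972,291,051.52 bits
5 Gbps = 5,000,000,000 bits/s
time = 79,972,291,051.52 / 5,000,000,000 = 16.0 s

16.0 seconds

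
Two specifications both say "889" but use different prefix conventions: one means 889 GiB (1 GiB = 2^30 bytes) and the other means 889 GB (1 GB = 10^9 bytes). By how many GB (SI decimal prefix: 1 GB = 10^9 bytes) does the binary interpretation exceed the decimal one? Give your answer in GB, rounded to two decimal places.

65.56 GB

889 GiB = 889 × 1,073,741,824 = 954,556,481,536 bytes
889 GB = 889 × 1,000,000,000 = 889,000,000,000 bytes
difference = 65,556,481,536 bytes
65,556,481,536 / 1,000,000,000 = 65.56 GB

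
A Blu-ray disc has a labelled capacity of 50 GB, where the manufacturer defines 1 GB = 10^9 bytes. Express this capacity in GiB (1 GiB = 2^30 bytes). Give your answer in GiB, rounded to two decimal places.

50 GB = 50 × 10^9 bytes = 50,000,000,000 bytes
1 GiB = 1,073,741,824 bytes
50,000,000,000 / 1,073,741,824 = 46.57 GiB

46.57 GiB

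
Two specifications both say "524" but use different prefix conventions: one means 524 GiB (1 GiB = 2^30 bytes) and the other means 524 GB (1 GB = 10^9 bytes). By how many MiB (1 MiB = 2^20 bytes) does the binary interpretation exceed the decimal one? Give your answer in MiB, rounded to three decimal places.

36,850.658 MiB

524 GiB = 524 × 1,073,741,824 = 562,640,715,776 bytes
524 GB = 524 × 1,000,000,000 = 524,000,000,000 bytes
difference = 38,640,715,776 bytes
38,640,715,776 / 1,048,576 = 36,850.658 MiB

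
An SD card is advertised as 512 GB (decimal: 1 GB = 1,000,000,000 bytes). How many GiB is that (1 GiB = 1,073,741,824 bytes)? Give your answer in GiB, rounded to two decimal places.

512 GB = 512 × 10^9 bytes = 512,000,000,000 bytes
1 GiB = 2^30 bytes = 1,073,741,824 bytes
512,000,000,000 / 1,073,741,824 = 476.84 GiB

476.84 GiB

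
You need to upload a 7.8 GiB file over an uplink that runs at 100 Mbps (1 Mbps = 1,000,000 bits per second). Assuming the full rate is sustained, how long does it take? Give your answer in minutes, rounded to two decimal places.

11.17 minutes

7.8 GiB = 8,375,186,227.2 bytes = 67,001,489,817.6 bits
100 Mbps = 100,000,000 bits/s
time = 67,001,489,817.6 / 100,000,000 = 670.015 s
670.015 s / 60 = 11.17 minutes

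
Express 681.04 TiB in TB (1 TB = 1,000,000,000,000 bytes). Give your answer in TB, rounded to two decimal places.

681.04 TiB = 681.04 × 2^40 bytes = 748,811,398,980,567.04 bytes
1 TB = 10^12 bytes = 1,000,000,000,000 bytes
748,811,398,980,567.04 / 1,000,000,000,000 = 748.81 TB

748.81 TB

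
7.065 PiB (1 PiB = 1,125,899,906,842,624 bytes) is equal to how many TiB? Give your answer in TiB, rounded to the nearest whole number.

7,235 TiB

7.065 PiB = 7.065 × 2^50 bytes = 7,954,482,841,843,138.56 bytes
1 TiB = 2^40 bytes = 1,099,511,627,776 bytes
7,954,482,841,843,138.56 / 1,099,511,627,776 = 7,235 TiB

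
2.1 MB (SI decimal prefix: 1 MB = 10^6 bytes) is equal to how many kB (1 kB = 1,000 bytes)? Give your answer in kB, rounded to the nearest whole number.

2,100 kB

2.1 MB = 2.1 × 10^6 bytes = 2,100,000 bytes
1 kB = 10^3 bytes = 1,000 bytes
2,100,000 / 1,000 = 2,100 kB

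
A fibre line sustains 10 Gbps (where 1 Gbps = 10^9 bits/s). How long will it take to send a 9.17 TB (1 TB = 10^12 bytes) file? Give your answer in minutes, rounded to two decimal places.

9.17 TB = 9,170,000,000,000 bytes = 73,360,000,000,000 bits
10 Gbps = 10,000,000,000 bits/s
time = 73,360,000,000,000 / 10,000,000,000 = 7,336.000 s
7,336.000 s / 60 = 122.27 minutes

122.27 minutes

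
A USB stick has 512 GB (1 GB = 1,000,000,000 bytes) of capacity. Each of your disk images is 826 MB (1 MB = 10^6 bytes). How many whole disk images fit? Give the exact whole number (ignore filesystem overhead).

619

Capacity: 512 GB = 512,000,000,000 bytes
Per item: 826 MB = 826,000,000 bytes
⌊512,000,000,000 / 826,000,000⌋ = 619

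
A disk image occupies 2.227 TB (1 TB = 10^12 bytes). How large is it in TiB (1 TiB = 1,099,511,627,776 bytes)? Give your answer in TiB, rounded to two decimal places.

2.03 TiB

2.227 TB = 2.227 × 10^12 bytes = 2,227,000,000,000 bytes
1 TiB = 2^40 bytes = 1,099,511,627,776 bytes
2,227,000,000,000 / 1,099,511,627,776 = 2.03 TiB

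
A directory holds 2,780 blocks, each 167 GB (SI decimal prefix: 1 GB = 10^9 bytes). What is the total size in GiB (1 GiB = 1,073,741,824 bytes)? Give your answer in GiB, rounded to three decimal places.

432,375.818 GiB

Total = 2,780 × 167 GB = 464,260 GB
= 464,260 × 1,000,000,000 bytes = 464,260,000,000,000 bytes
1 GiB = 1,073,741,824 bytes
464,260,000,000,000 / 1,073,741,824 = 432,375.818 GiB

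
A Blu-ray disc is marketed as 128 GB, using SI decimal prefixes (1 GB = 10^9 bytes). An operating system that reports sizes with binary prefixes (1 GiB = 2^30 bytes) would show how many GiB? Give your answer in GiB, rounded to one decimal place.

128 GB × 1,000,000,000 bytes/GB = 128,000,000,000 bytes
1 GiB = 2^30 bytes = 1,073,741,824 bytes
128,000,000,000 / 1,073,741,824 = 119.2 GiB

119.2 GiB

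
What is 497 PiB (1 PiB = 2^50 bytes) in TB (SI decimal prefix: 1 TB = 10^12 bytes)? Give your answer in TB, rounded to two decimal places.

559,572.25 TB

497 PiB = 497 × 2^50 bytes = 559,572,253,700,784,128 bytes
1 TB = 1,000,000,000,000 bytes
559,572,253,700,784,128 / 1,000,000,000,000 = 559,572.25 TB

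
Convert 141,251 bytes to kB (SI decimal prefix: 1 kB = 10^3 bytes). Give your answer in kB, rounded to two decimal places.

141.25 kB

141,251 bytes given.
1 kB = 1,000 bytes
141,251 / 1,000 = 141.25 kB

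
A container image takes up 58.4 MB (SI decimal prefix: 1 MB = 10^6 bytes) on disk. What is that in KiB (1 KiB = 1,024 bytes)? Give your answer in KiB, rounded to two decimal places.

57,031.25 KiB

58.4 MB × 1,000,000 bytes/MB = 58,400,000 bytes
1 KiB = 2^10 bytes = 1,024 bytes
58,400,000 / 1,024 = 57,031.25 KiB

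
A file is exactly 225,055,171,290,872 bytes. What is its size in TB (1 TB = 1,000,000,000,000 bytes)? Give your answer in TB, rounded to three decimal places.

225.055 TB

225,055,171,290,872 bytes given.
1 TB = 10^12 bytes = 1,000,000,000,000 bytes
225,055,171,290,872 / 1,000,000,000,000 = 225.055 TB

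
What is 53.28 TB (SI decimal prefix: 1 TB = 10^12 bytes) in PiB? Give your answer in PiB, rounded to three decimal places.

53.28 TB × 1,000,000,000,000 bytes/TB = 53,280,000,000,000 bytes
1 PiB = 2^50 bytes = 1,125,899,906,842,624 bytes
53,280,000,000,000 / 1,125,899,906,842,624 = 0.047 PiB

0.047 PiB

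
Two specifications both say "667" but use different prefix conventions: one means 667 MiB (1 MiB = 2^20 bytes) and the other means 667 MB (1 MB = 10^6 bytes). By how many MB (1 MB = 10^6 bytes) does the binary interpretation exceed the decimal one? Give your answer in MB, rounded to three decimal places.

32.400 MB

667 MiB = 667 × 1,048,576 = 699,400,192 bytes
667 MB = 667 × 1,000,000 = 667,000,000 bytes
difference = 32,400,192 bytes
32,400,192 / 1,000,000 = 32.400 MB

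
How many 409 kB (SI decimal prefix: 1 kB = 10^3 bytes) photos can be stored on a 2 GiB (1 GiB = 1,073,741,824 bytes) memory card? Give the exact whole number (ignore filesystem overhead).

Capacity: 2 GiB = 2,147,483,648 bytes
Per item: 409 kB = 409,000 bytes
⌊2,147,483,648 / 409,000⌋ = 5,250

5,250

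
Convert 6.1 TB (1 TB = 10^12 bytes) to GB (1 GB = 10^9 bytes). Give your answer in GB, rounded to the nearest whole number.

6,100 GB

6.1 TB = 6.1 × 10^12 bytes = 6,100,000,000,000 bytes
1 GB = 10^9 bytes = 1,000,000,000 bytes
6,100,000,000,000 / 1,000,000,000 = 6,100 GB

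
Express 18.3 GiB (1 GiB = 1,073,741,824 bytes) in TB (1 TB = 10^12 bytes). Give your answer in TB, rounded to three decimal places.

18.3 GiB × 1,073,741,824 bytes/GiB = 19,649,475,379.2 bytes
1 TB = 1,000,000,000,000 bytes
19,649,475,379.2 / 1,000,000,000,000 = 0.020 TB

0.020 TB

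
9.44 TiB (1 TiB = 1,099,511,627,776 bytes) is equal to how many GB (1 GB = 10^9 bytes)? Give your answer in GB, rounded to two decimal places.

10,379.39 GB

9.44 TiB = 9.44 × 2^40 bytes = 10,379,389,766,205.44 bytes
1 GB = 1,000,000,000 bytes
10,379,389,766,205.44 / 1,000,000,000 = 10,379.39 GB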